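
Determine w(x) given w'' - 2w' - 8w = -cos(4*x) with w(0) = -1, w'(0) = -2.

w = -11*exp(4*x)/16 - 7*exp(-2*x)/20 + sin(4*x)/80 + 3*cos(4*x)/80

Characteristic equation r² - 2r - 8 = 0 factors as (r + 2)(r - 4) = 0, so r = -2, 4.
Hence w_h = C1*exp(-2*x) + C2*exp(4*x).
Try w_p = A*cos(4*x) + B*sin(4*x). Substituting and equating the coefficients of cos(4x) and sin(4x) gives A = 3/80, B = 1/80, so w_p = sin(4*x)/80 + 3*cos(4*x)/80.
General solution: w = sin(4*x)/80 + 3*cos(4*x)/80 + C1*exp(-2*x) + C2*exp(4*x).
Apply the initial conditions: w(0) = 3/80 + C1 + C2 = -1 and w'(0) = 1/20 - 2*C1 + 4*C2 = -2. Solving gives C1 = -7/20, C2 = -11/16.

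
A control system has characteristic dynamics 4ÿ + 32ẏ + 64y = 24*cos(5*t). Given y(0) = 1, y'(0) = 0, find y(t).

y = -54*cos(5*t)/1681 + 240*sin(5*t)/1681 + 1735*exp(-4*t)/1681 + 140*t*exp(-4*t)/41

Divide through by 4: y'' + 8y' + 16y = 6*cos(5*t).
Characteristic equation r² + 8r + 16 = 0 has discriminant (8)² - 4·(16) = 0, so r = -4 is a repeated root.
Hence y_h = (C1 + C2*t)*exp(-4*t).
Try y_p = A*cos(5*t) + B*sin(5*t). Substituting and equating the coefficients of cos(5t) and sin(5t) gives A = -54/1681, B = 240/1681, so y_p = -54*cos(5*t)/1681 + 240*sin(5*t)/1681.
General solution: y = -54*cos(5*t)/1681 + 240*sin(5*t)/1681 + C1*exp(-4*t) + C2*t*exp(-4*t).
Apply the initial conditions: y(0) = -54/1681 + C1 = 1 and y'(0) = 1200/1681 + C2 - 4*C1 = 0. Solving gives C1 = 1735/1681, C2 = 140/41.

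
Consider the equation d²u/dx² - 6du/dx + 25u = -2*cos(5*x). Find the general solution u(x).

Characteristic equation r² - 6r + 25 = 0 has discriminant (-6)² - 4·(25) = -64 < 0, so r = 3 ± 4i.
Hence u_h = C1*cos(4*x)*exp(3*x) + C2*exp(3*x)*sin(4*x).
Try u_p = A*cos(5*x) + B*sin(5*x). Substituting and equating the coefficients of cos(5x) and sin(5x) gives A = 0, B = 1/15, so u_p = sin(5*x)/15.

u = sin(5*x)/15 + C1*cos(4*x)*exp(3*x) + C2*exp(3*x)*sin(4*x)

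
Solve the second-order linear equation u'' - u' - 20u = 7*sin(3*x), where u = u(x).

u = -203*sin(3*x)/850 + 21*cos(3*x)/850 + C1*exp(5*x) + C2*exp(-4*x)

Characteristic equation r² - r - 20 = 0 factors as (r - 5)(r + 4) = 0, so r = 5, -4.
Hence u_h = C1*exp(5*x) + C2*exp(-4*x).
Try u_p = A*cos(3*x) + B*sin(3*x). Substituting and equating the coefficients of cos(3x) and sin(3x) gives A = 21/850, B = -203/850, so u_p = -203*sin(3*x)/850 + 21*cos(3*x)/850.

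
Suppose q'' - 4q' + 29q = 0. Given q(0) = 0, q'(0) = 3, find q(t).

q = 3*exp(2*t)*sin(5*t)/5

Characteristic equation r² - 4r + 29 = 0 has discriminant (-4)² - 4·(29) = -100 < 0, so r = 2 ± 5i.
Hence q_h = C1*cos(5*t)*exp(2*t) + C2*exp(2*t)*sin(5*t).
Apply the initial conditions: q(0) = C1 = 0 and q'(0) = 2*C1 + 5*C2 = 3. Solving gives C1 = 0, C2 = 3/5.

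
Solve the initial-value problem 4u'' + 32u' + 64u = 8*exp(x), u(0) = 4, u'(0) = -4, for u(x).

u = 2*exp(x)/25 + 98*exp(-4*x)/25 + 58*x*exp(-4*x)/5

Divide through by 4: u'' + 8u' + 16u = 2*exp(x).
Characteristic equation r² + 8r + 16 = 0 has discriminant (8)² - 4·(16) = 0, so r = -4 is a repeated root.
Hence u_h = (C1 + C2*x)*exp(-4*x).
Try u_p = A*exp(x). Substituting into the equation and dividing by exp(x) gives A = 2/25, so u_p = 2*exp(x)/25.
General solution: u = 2*exp(x)/25 + C1*exp(-4*x) + C2*x*exp(-4*x).
Apply the initial conditions: u(0) = 2/25 + C1 = 4 and u'(0) = 2/25 + C2 - 4*C1 = -4. Solving gives C1 = 98/25, C2 = 58/5.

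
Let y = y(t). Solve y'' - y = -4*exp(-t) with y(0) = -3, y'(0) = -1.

Characteristic equation r² - 1 = 0 factors as (r + 1)(r - 1) = 0, so r = -1, 1.
Hence y_h = C1*exp(-t) + C2*exp(t).
Since exp(-t) solves the homogeneous equation (r = -1 is a root of multiplicity 1), multiply the trial by t. Try y_p = A*t*exp(-t). Substituting into the equation and dividing by exp(-t) gives A = 2, so y_p = 2*t*exp(-t).
General solution: y = C1*exp(-t) + C2*exp(t) + 2*t*exp(-t).
Apply the initial conditions: y(0) = C1 + C2 = -3 and y'(0) = 2 + C2 - C1 = -1. Solving gives C1 = 0, C2 = -3.

y = -3*exp(t) + 2*t*exp(-t)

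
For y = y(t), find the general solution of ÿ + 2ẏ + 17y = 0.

Characteristic equation r² + 2r + 17 = 0 has discriminant (2)² - 4·(17) = -64 < 0, so r = -1 ± 4i.
Hence y_h = C1*cos(4*t)*exp(-t) + C2*exp(-t)*sin(4*t).

y = C1*cos(4*t)*exp(-t) + C2*exp(-t)*sin(4*t)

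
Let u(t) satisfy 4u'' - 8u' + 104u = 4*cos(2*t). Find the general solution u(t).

u = -sin(2*t)/125 + 11*cos(2*t)/250 + C1*cos(5*t)*exp(t) + C2*exp(t)*sin(5*t)

Divide through by 4: u'' - 2u' + 26u = cos(2*t).
Characteristic equation r² - 2r + 26 = 0 has discriminant (-2)² - 4·(26) = -100 < 0, so r = 1 ± 5i.
Hence u_h = C1*cos(5*t)*exp(t) + C2*exp(t)*sin(5*t).
Try u_p = A*cos(2*t) + B*sin(2*t). Substituting and equating the coefficients of cos(2t) and sin(2t) gives A = 11/250, B = -1/125, so u_p = -sin(2*t)/125 + 11*cos(2*t)/250.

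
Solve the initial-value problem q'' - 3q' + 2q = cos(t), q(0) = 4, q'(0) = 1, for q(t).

Characteristic equation r² - 3r + 2 = 0 factors as (r - 1)(r - 2) = 0, so r = 1, 2.
Hence q_h = C1*exp(t) + C2*exp(2*t).
Try q_p = A*cos(t) + B*sin(t). Substituting and equating the coefficients of cos(t) and sin(t) gives A = 1/10, B = -3/10, so q_p = -3*sin(t)/10 + cos(t)/10.
General solution: q = -3*sin(t)/10 + cos(t)/10 + C1*exp(t) + C2*exp(2*t).
Apply the initial conditions: q(0) = 1/10 + C1 + C2 = 4 and q'(0) = -3/10 + C1 + 2*C2 = 1. Solving gives C1 = 13/2, C2 = -13/5.

q = -13*exp(2*t)/5 - 3*sin(t)/10 + cos(t)/10 + 13*exp(t)/2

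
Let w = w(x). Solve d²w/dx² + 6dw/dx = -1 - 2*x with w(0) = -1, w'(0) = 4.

Characteristic equation r² + 6r = 0 factors as (r + 6)r = 0, so r = -6, 0.
Hence w_h = C1*exp(-6*x) + C2.
Since 0 is a characteristic root (multiplicity 1), multiply the polynomial trial by x: try w_p = x*(A0 + A1*x). Substituting and matching coefficients of each power of x gives A0 = -1/9, A1 = -1/6, so w_p = -x^2/6 - x/9.
General solution: w = C2 - x^2/6 - x/9 + C1*exp(-6*x).
Apply the initial conditions: w(0) = C1 + C2 = -1 and w'(0) = -1/9 - 6*C1 = 4. Solving gives C1 = -37/54, C2 = -17/54.

w = -17/54 - 37*exp(-6*x)/54 - x**2/6 - x/9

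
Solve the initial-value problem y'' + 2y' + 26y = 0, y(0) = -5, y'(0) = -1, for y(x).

Characteristic equation r² + 2r + 26 = 0 has discriminant (2)² - 4·(26) = -100 < 0, so r = -1 ± 5i.
Hence y_h = C1*cos(5*x)*exp(-x) + C2*exp(-x)*sin(5*x).
Apply the initial conditions: y(0) = C1 = -5 and y'(0) = -C1 + 5*C2 = -1. Solving gives C1 = -5, C2 = -6/5.

y = -5*cos(5*x)*exp(-x) - 6*exp(-x)*sin(5*x)/5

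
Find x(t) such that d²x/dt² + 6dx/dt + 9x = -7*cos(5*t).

x = -105*sin(5*t)/578 + 28*cos(5*t)/289 + C1*exp(-3*t) + C2*t*exp(-3*t)

Characteristic equation r² + 6r + 9 = 0 has discriminant (6)² - 4·(9) = 0, so r = -3 is a repeated root.
Hence x_h = (C1 + C2*t)*exp(-3*t).
Try x_p = A*cos(5*t) + B*sin(5*t). Substituting and equating the coefficients of cos(5t) and sin(5t) gives A = 28/289, B = -105/578, so x_p = -105*sin(5*t)/578 + 28*cos(5*t)/289.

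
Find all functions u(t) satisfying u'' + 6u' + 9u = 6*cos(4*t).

Characteristic equation r² + 6r + 9 = 0 has discriminant (6)² - 4·(9) = 0, so r = -3 is a repeated root.
Hence u_h = (C1 + C2*t)*exp(-3*t).
Try u_p = A*cos(4*t) + B*sin(4*t). Substituting and equating the coefficients of cos(4t) and sin(4t) gives A = -42/625, B = 144/625, so u_p = -42*cos(4*t)/625 + 144*sin(4*t)/625.

u = -42*cos(4*t)/625 + 144*sin(4*t)/625 + C1*exp(-3*t) + C2*t*exp(-3*t)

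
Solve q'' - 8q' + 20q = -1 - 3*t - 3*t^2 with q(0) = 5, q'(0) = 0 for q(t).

Characteristic equation r² - 8r + 20 = 0 has discriminant (-8)² - 4·(20) = -16 < 0, so r = 4 ± 2i.
Hence q_h = C1*cos(2*t)*exp(4*t) + C2*exp(4*t)*sin(2*t).
For the particular solution try q_p = A0 + A1*t + A2*t^2. Substituting and matching coefficients of each power of t gives A0 = -143/1000, A1 = -27/100, A2 = -3/20, so q_p = -143/1000 - 27*t/100 - 3*t^2/20.
General solution: q = -143/1000 - 27*t/100 - 3*t^2/20 + C1*cos(2*t)*exp(4*t) + C2*exp(4*t)*sin(2*t).
Apply the initial conditions: q(0) = -143/1000 + C1 = 5 and q'(0) = -27/100 + 2*C2 + 4*C1 = 0. Solving gives C1 = 5143/1000, C2 = -10151/1000.

q = -143/1000 - 27*t/100 - 3*t**2/20 - 10151*exp(4*t)*sin(2*t)/1000 + 5143*cos(2*t)*exp(4*t)/1000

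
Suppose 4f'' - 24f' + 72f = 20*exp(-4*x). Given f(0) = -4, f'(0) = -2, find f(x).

f = 5*exp(-4*x)/58 - 237*cos(3*x)*exp(3*x)/58 + 205*exp(3*x)*sin(3*x)/58

Divide through by 4: f'' - 6f' + 18f = 5*exp(-4*x).
Characteristic equation r² - 6r + 18 = 0 has discriminant (-6)² - 4·(18) = -36 < 0, so r = 3 ± 3i.
Hence f_h = C1*cos(3*x)*exp(3*x) + C2*exp(3*x)*sin(3*x).
Try f_p = A*exp(-4*x). Substituting into the equation and dividing by exp(-4*x) gives A = 5/58, so f_p = 5*exp(-4*x)/58.
General solution: f = 5*exp(-4*x)/58 + C1*cos(3*x)*exp(3*x) + C2*exp(3*x)*sin(3*x).
Apply the initial conditions: f(0) = 5/58 + C1 = -4 and f'(0) = -10/29 + 3*C1 + 3*C2 = -2. Solving gives C1 = -237/58, C2 = 205/58.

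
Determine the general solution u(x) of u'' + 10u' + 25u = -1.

Characteristic equation r² + 10r + 25 = 0 has discriminant (10)² - 4·(25) = 0, so r = -5 is a repeated root.
Hence u_h = (C1 + C2*x)*exp(-5*x).
For the particular solution try u_p = A0. Substituting and matching coefficients of each power of x gives A0 = -1/25, so u_p = -1/25.

u = -1/25 + C1*exp(-5*x) + C2*x*exp(-5*x)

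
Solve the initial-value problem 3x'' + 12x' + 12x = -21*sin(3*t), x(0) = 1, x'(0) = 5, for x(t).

Divide through by 3: x'' + 4x' + 4x = -7*sin(3*t).
Characteristic equation r² + 4r + 4 = 0 has discriminant (4)² - 4·(4) = 0, so r = -2 is a repeated root.
Hence x_h = (C1 + C2*t)*exp(-2*t).
Try x_p = A*cos(3*t) + B*sin(3*t). Substituting and equating the coefficients of cos(3t) and sin(3t) gives A = 84/169, B = 35/169, so x_p = 35*sin(3*t)/169 + 84*cos(3*t)/169.
General solution: x = 35*sin(3*t)/169 + 84*cos(3*t)/169 + C1*exp(-2*t) + C2*t*exp(-2*t).
Apply the initial conditions: x(0) = 84/169 + C1 = 1 and x'(0) = 105/169 + C2 - 2*C1 = 5. Solving gives C1 = 85/169, C2 = 70/13.

x = 35*sin(3*t)/169 + 84*cos(3*t)/169 + 85*exp(-2*t)/169 + 70*t*exp(-2*t)/13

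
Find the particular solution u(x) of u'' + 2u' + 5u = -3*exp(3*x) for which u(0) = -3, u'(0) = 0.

Characteristic equation r² + 2r + 5 = 0 has discriminant (2)² - 4·(5) = -16 < 0, so r = -1 ± 2i.
Hence u_h = C1*cos(2*x)*exp(-x) + C2*exp(-x)*sin(2*x).
Try u_p = A*exp(3*x). Substituting into the equation and dividing by exp(3*x) gives A = -3/20, so u_p = -3*exp(3*x)/20.
General solution: u = -3*exp(3*x)/20 + C1*cos(2*x)*exp(-x) + C2*exp(-x)*sin(2*x).
Apply the initial conditions: u(0) = -3/20 + C1 = -3 and u'(0) = -9/20 - C1 + 2*C2 = 0. Solving gives C1 = -57/20, C2 = -6/5.

u = -3*exp(3*x)/20 - 57*cos(2*x)*exp(-x)/20 - 6*exp(-x)*sin(2*x)/5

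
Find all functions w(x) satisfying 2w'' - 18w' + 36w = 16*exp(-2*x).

Divide through by 2: w'' - 9w' + 18w = 8*exp(-2*x).
Characteristic equation r² - 9r + 18 = 0 factors as (r - 6)(r - 3) = 0, so r = 6, 3.
Hence w_h = C1*exp(6*x) + C2*exp(3*x).
Try w_p = A*exp(-2*x). Substituting into the equation and dividing by exp(-2*x) gives A = 1/5, so w_p = exp(-2*x)/5.

w = exp(-2*x)/5 + C1*exp(6*x) + C2*exp(3*x)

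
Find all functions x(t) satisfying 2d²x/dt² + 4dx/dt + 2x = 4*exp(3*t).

Divide through by 2: x'' + 2x' + x = 2*exp(3*t).
Characteristic equation r² + 2r + 1 = 0 has discriminant (2)² - 4·(1) = 0, so r = -1 is a repeated root.
Hence x_h = (C1 + C2*t)*exp(-t).
Try x_p = A*exp(3*t). Substituting into the equation and dividing by exp(3*t) gives A = 1/8, so x_p = exp(3*t)/8.

x = exp(3*t)/8 + C1*exp(-t) + C2*t*exp(-t)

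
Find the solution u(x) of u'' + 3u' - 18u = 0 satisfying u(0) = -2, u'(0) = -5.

Characteristic equation r² + 3r - 18 = 0 factors as (r - 3)(r + 6) = 0, so r = 3, -6.
Hence u_h = C1*exp(3*x) + C2*exp(-6*x).
Apply the initial conditions: u(0) = C1 + C2 = -2 and u'(0) = -6*C2 + 3*C1 = -5. Solving gives C1 = -17/9, C2 = -1/9.

u = -17*exp(3*x)/9 - exp(-6*x)/9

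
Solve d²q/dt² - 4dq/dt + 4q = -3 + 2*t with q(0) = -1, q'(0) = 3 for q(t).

q = -1/4 + t/2 - 3*exp(2*t)/4 + 4*t*exp(2*t)

Characteristic equation r² - 4r + 4 = 0 has discriminant (-4)² - 4·(4) = 0, so r = 2 is a repeated root.
Hence q_h = (C1 + C2*t)*exp(2*t).
For the particular solution try q_p = A0 + A1*t. Substituting and matching coefficients of each power of t gives A0 = -1/4, A1 = 1/2, so q_p = -1/4 + t/2.
General solution: q = -1/4 + t/2 + C1*exp(2*t) + C2*t*exp(2*t).
Apply the initial conditions: q(0) = -1/4 + C1 = -1 and q'(0) = 1/2 + C2 + 2*C1 = 3. Solving gives C1 = -3/4, C2 = 4.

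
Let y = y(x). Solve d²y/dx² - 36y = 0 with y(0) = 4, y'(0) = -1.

y = 23*exp(6*x)/12 + 25*exp(-6*x)/12

Characteristic equation r² - 36 = 0 factors as (r + 6)(r - 6) = 0, so r = -6, 6.
Hence y_h = C1*exp(-6*x) + C2*exp(6*x).
Apply the initial conditions: y(0) = C1 + C2 = 4 and y'(0) = -6*C1 + 6*C2 = -1. Solving gives C1 = 25/12, C2 = 23/12.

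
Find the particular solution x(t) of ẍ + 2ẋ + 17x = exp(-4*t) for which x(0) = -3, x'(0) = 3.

x = exp(-4*t)/25 - 76*cos(4*t)*exp(-t)/25 + 3*exp(-t)*sin(4*t)/100

Characteristic equation r² + 2r + 17 = 0 has discriminant (2)² - 4·(17) = -64 < 0, so r = -1 ± 4i.
Hence x_h = C1*cos(4*t)*exp(-t) + C2*exp(-t)*sin(4*t).
Try x_p = A*exp(-4*t). Substituting into the equation and dividing by exp(-4*t) gives A = 1/25, so x_p = exp(-4*t)/25.
General solution: x = exp(-4*t)/25 + C1*cos(4*t)*exp(-t) + C2*exp(-t)*sin(4*t).
Apply the initial conditions: x(0) = 1/25 + C1 = -3 and x'(0) = -4/25 - C1 + 4*C2 = 3. Solving gives C1 = -76/25, C2 = 3/100.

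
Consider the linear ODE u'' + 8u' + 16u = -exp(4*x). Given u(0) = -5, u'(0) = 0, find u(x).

Characteristic equation r² + 8r + 16 = 0 has discriminant (8)² - 4·(16) = 0, so r = -4 is a repeated root.
Hence u_h = (C1 + C2*x)*exp(-4*x).
Try u_p = A*exp(4*x). Substituting into the equation and dividing by exp(4*x) gives A = -1/64, so u_p = -exp(4*x)/64.
General solution: u = -exp(4*x)/64 + C1*exp(-4*x) + C2*x*exp(-4*x).
Apply the initial conditions: u(0) = -1/64 + C1 = -5 and u'(0) = -1/16 + C2 - 4*C1 = 0. Solving gives C1 = -319/64, C2 = -159/8.

u = -319*exp(-4*x)/64 - exp(4*x)/64 - 159*x*exp(-4*x)/8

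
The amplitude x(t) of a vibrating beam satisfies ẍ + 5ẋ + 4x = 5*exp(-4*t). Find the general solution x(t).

x = C1*exp(-4*t) + C2*exp(-t) - 5*t*exp(-4*t)/3

Characteristic equation r² + 5r + 4 = 0 factors as (r + 4)(r + 1) = 0, so r = -4, -1.
Hence x_h = C1*exp(-4*t) + C2*exp(-t).
Since exp(-4*t) solves the homogeneous equation (r = -4 is a root of multiplicity 1), multiply the trial by t. Try x_p = A*t*exp(-4*t). Substituting into the equation and dividing by exp(-4*t) gives A = -5/3, so x_p = -5*t*exp(-4*t)/3.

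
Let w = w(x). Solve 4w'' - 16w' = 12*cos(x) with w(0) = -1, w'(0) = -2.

Divide through by 4: w'' - 4w' = 3*cos(x).
Characteristic equation r² - 4r = 0 factors as (r - 4)r = 0, so r = 4, 0.
Hence w_h = C1*exp(4*x) + C2.
Try w_p = A*cos(x) + B*sin(x). Substituting and equating the coefficients of cos(x) and sin(x) gives A = -3/17, B = -12/17, so w_p = -12*sin(x)/17 - 3*cos(x)/17.
General solution: w = C2 - 12*sin(x)/17 - 3*cos(x)/17 + C1*exp(4*x).
Apply the initial conditions: w(0) = -3/17 + C1 + C2 = -1 and w'(0) = -12/17 + 4*C1 = -2. Solving gives C1 = -11/34, C2 = -1/2.

w = -1/2 - 12*sin(x)/17 - 11*exp(4*x)/34 - 3*cos(x)/17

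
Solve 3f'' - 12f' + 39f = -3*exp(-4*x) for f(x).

f = -exp(-4*x)/45 + C1*cos(3*x)*exp(2*x) + C2*exp(2*x)*sin(3*x)

Divide through by 3: f'' - 4f' + 13f = -exp(-4*x).
Characteristic equation r² - 4r + 13 = 0 has discriminant (-4)² - 4·(13) = -36 < 0, so r = 2 ± 3i.
Hence f_h = C1*cos(3*x)*exp(2*x) + C2*exp(2*x)*sin(3*x).
Try f_p = A*exp(-4*x). Substituting into the equation and dividing by exp(-4*x) gives A = -1/45, so f_p = -exp(-4*x)/45.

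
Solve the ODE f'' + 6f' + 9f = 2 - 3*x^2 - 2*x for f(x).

Characteristic equation r² + 6r + 9 = 0 has discriminant (6)² - 4·(9) = 0, so r = -3 is a repeated root.
Hence f_h = (C1 + C2*x)*exp(-3*x).
For the particular solution try f_p = A0 + A1*x + A2*x^2. Substituting and matching coefficients of each power of x gives A0 = 4/27, A1 = 2/9, A2 = -1/3, so f_p = 4/27 - x^2/3 + 2*x/9.

f = 4/27 - x**2/3 + 2*x/9 + C1*exp(-3*x) + C2*x*exp(-3*x)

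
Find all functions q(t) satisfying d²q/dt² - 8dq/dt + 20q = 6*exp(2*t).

Characteristic equation r² - 8r + 20 = 0 has discriminant (-8)² - 4·(20) = -16 < 0, so r = 4 ± 2i.
Hence q_h = C1*cos(2*t)*exp(4*t) + C2*exp(4*t)*sin(2*t).
Try q_p = A*exp(2*t). Substituting into the equation and dividing by exp(2*t) gives A = 3/4, so q_p = 3*exp(2*t)/4.

q = 3*exp(2*t)/4 + C1*cos(2*t)*exp(4*t) + C2*exp(4*t)*sin(2*t)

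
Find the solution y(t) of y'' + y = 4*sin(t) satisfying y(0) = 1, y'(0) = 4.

y = 6*sin(t) - 2*t*cos(t) + cos(t)

Characteristic equation r² + 1 = 0 has discriminant (0)² - 4·(1) = -4 < 0, so r = ± i.
Hence y_h = C1*cos(t) + C2*sin(t).
Since ±1i are characteristic roots, multiply the trial by t. Try y_p = t*(A*cos(t) + B*sin(t)). Substituting and equating the coefficients of cos(t) and sin(t) gives A = -2, B = 0, so y_p = -2*t*cos(t).
General solution: y = C1*cos(t) + C2*sin(t) - 2*t*cos(t).
Apply the initial conditions: y(0) = C1 = 1 and y'(0) = -2 + C2 = 4. Solving gives C1 = 1, C2 = 6.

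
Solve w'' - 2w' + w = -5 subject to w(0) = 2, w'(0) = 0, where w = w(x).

Characteristic equation r² - 2r + 1 = 0 has discriminant (-2)² - 4·(1) = 0, so r = 1 is a repeated root.
Hence w_h = (C1 + C2*x)*exp(x).
For the particular solution try w_p = A0. Substituting and matching coefficients of each power of x gives A0 = -5, so w_p = -5.
General solution: w = -5 + C1*exp(x) + C2*x*exp(x).
Apply the initial conditions: w(0) = -5 + C1 = 2 and w'(0) = C1 + C2 = 0. Solving gives C1 = 7, C2 = -7.

w = -5 + 7*exp(x) - 7*x*exp(x)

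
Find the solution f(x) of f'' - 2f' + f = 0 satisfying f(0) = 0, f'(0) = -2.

Characteristic equation r² - 2r + 1 = 0 has discriminant (-2)² - 4·(1) = 0, so r = 1 is a repeated root.
Hence f_h = (C1 + C2*x)*exp(x).
Apply the initial conditions: f(0) = C1 = 0 and f'(0) = C1 + C2 = -2. Solving gives C1 = 0, C2 = -2.

f = -2*x*exp(x)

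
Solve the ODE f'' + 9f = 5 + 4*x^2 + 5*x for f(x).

f = 37/81 + 4*x**2/9 + 5*x/9 + C1*cos(3*x) + C2*sin(3*x)

Characteristic equation r² + 9 = 0 has discriminant (0)² - 4·(9) = -36 < 0, so r = ± 3i.
Hence f_h = C1*cos(3*x) + C2*sin(3*x).
For the particular solution try f_p = A0 + A1*x + A2*x^2. Substituting and matching coefficients of each power of x gives A0 = 37/81, A1 = 5/9, A2 = 4/9, so f_p = 37/81 + 4*x^2/9 + 5*x/9.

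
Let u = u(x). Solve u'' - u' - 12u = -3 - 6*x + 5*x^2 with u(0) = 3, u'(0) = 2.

Characteristic equation r² - r - 12 = 0 factors as (r - 4)(r + 3) = 0, so r = 4, -3.
Hence u_h = C1*exp(4*x) + C2*exp(-3*x).
For the particular solution try u_p = A0 + A1*x + A2*x^2. Substituting and matching coefficients of each power of x gives A0 = 115/864, A1 = 41/72, A2 = -5/12, so u_p = 115/864 - 5*x^2/12 + 41*x/72.
General solution: u = 115/864 - 5*x^2/12 + 41*x/72 + C1*exp(4*x) + C2*exp(-3*x).
Apply the initial conditions: u(0) = 115/864 + C1 + C2 = 3 and u'(0) = 41/72 - 3*C2 + 4*C1 = 2. Solving gives C1 = 321/224, C2 = 271/189.

u = 115/864 - 5*x**2/12 + 41*x/72 + 271*exp(-3*x)/189 + 321*exp(4*x)/224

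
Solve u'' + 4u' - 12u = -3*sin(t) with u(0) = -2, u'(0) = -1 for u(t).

u = -27*exp(-6*t)/74 - 17*exp(2*t)/10 + 12*cos(t)/185 + 39*sin(t)/185

Characteristic equation r² + 4r - 12 = 0 factors as (r - 2)(r + 6) = 0, so r = 2, -6.
Hence u_h = C1*exp(2*t) + C2*exp(-6*t).
Try u_p = A*cos(t) + B*sin(t). Substituting and equating the coefficients of cos(t) and sin(t) gives A = 12/185, B = 39/185, so u_p = 12*cos(t)/185 + 39*sin(t)/185.
General solution: u = 12*cos(t)/185 + 39*sin(t)/185 + C1*exp(2*t) + C2*exp(-6*t).
Apply the initial conditions: u(0) = 12/185 + C1 + C2 = -2 and u'(0) = 39/185 - 6*C2 + 2*C1 = -1. Solving gives C1 = -17/10, C2 = -27/74.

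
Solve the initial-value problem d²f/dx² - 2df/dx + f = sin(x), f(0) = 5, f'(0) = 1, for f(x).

f = cos(x)/2 + 9*exp(x)/2 - 7*x*exp(x)/2

Characteristic equation r² - 2r + 1 = 0 has discriminant (-2)² - 4·(1) = 0, so r = 1 is a repeated root.
Hence f_h = (C1 + C2*x)*exp(x).
Try f_p = A*cos(x) + B*sin(x). Substituting and equating the coefficients of cos(x) and sin(x) gives A = 1/2, B = 0, so f_p = cos(x)/2.
General solution: f = cos(x)/2 + C1*exp(x) + C2*x*exp(x).
Apply the initial conditions: f(0) = 1/2 + C1 = 5 and f'(0) = C1 + C2 = 1. Solving gives C1 = 9/2, C2 = -7/2.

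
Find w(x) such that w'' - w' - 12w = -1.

Characteristic equation r² - r - 12 = 0 factors as (r + 3)(r - 4) = 0, so r = -3, 4.
Hence w_h = C1*exp(-3*x) + C2*exp(4*x).
For the particular solution try w_p = A0. Substituting and matching coefficients of each power of x gives A0 = 1/12, so w_p = 1/12.

w = 1/12 + C1*exp(-3*x) + C2*exp(4*x)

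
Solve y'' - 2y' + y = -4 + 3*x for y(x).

y = 2 + 3*x + C1*exp(x) + C2*x*exp(x)

Characteristic equation r² - 2r + 1 = 0 has discriminant (-2)² - 4·(1) = 0, so r = 1 is a repeated root.
Hence y_h = (C1 + C2*x)*exp(x).
For the particular solution try y_p = A0 + A1*x. Substituting and matching coefficients of each power of x gives A0 = 2, A1 = 3, so y_p = 2 + 3*x.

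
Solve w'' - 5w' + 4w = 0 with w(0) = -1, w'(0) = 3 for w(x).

w = -7*exp(x)/3 + 4*exp(4*x)/3

Characteristic equation r² - 5r + 4 = 0 factors as (r - 4)(r - 1) = 0, so r = 4, 1.
Hence w_h = C1*exp(4*x) + C2*exp(x).
Apply the initial conditions: w(0) = C1 + C2 = -1 and w'(0) = C2 + 4*C1 = 3. Solving gives C1 = 4/3, C2 = -7/3.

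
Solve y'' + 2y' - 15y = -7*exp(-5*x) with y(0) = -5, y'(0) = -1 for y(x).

y = -215*exp(3*x)/64 - 105*exp(-5*x)/64 + 7*x*exp(-5*x)/8

Characteristic equation r² + 2r - 15 = 0 factors as (r - 3)(r + 5) = 0, so r = 3, -5.
Hence y_h = C1*exp(3*x) + C2*exp(-5*x).
Since exp(-5*x) solves the homogeneous equation (r = -5 is a root of multiplicity 1), multiply the trial by x. Try y_p = A*x*exp(-5*x). Substituting into the equation and dividing by exp(-5*x) gives A = 7/8, so y_p = 7*x*exp(-5*x)/8.
General solution: y = C1*exp(3*x) + C2*exp(-5*x) + 7*x*exp(-5*x)/8.
Apply the initial conditions: y(0) = C1 + C2 = -5 and y'(0) = 7/8 - 5*C2 + 3*C1 = -1. Solving gives C1 = -215/64, C2 = -105/64.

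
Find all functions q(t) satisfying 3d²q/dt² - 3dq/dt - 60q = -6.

q = 1/10 + C1*exp(5*t) + C2*exp(-4*t)

Divide through by 3: q'' - q' - 20q = -2.
Characteristic equation r² - r - 20 = 0 factors as (r - 5)(r + 4) = 0, so r = 5, -4.
Hence q_h = C1*exp(5*t) + C2*exp(-4*t).
For the particular solution try q_p = A0. Substituting and matching coefficients of each power of t gives A0 = 1/10, so q_p = 1/10.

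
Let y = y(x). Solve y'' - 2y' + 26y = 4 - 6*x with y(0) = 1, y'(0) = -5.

Characteristic equation r² - 2r + 26 = 0 has discriminant (-2)² - 4·(26) = -100 < 0, so r = 1 ± 5i.
Hence y_h = C1*cos(5*x)*exp(x) + C2*exp(x)*sin(5*x).
For the particular solution try y_p = A0 + A1*x. Substituting and matching coefficients of each power of x gives A0 = 23/169, A1 = -3/13, so y_p = 23/169 - 3*x/13.
General solution: y = 23/169 - 3*x/13 + C1*cos(5*x)*exp(x) + C2*exp(x)*sin(5*x).
Apply the initial conditions: y(0) = 23/169 + C1 = 1 and y'(0) = -3/13 + C1 + 5*C2 = -5. Solving gives C1 = 146/169, C2 = -952/845.

y = 23/169 - 3*x/13 - 952*exp(x)*sin(5*x)/845 + 146*cos(5*x)*exp(x)/169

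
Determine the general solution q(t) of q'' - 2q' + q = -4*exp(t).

Characteristic equation r² - 2r + 1 = 0 has discriminant (-2)² - 4·(1) = 0, so r = 1 is a repeated root.
Hence q_h = (C1 + C2*t)*exp(t).
Since exp(t) solves the homogeneous equation (r = 1 is a root of multiplicity 2), multiply the trial by t^2. Try q_p = A*t^2*exp(t). Substituting into the equation and dividing by exp(t) gives A = -2, so q_p = -2*t^2*exp(t).

q = C1*exp(t) - 2*t**2*exp(t) + C2*t*exp(t)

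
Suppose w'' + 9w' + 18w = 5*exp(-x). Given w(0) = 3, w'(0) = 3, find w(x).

Characteristic equation r² + 9r + 18 = 0 factors as (r + 3)(r + 6) = 0, so r = -3, -6.
Hence w_h = C1*exp(-3*x) + C2*exp(-6*x).
Try w_p = A*exp(-x). Substituting into the equation and dividing by exp(-x) gives A = 1/2, so w_p = exp(-x)/2.
General solution: w = exp(-x)/2 + C1*exp(-3*x) + C2*exp(-6*x).
Apply the initial conditions: w(0) = 1/2 + C1 + C2 = 3 and w'(0) = -1/2 - 6*C2 - 3*C1 = 3. Solving gives C1 = 37/6, C2 = -11/3.

w = exp(-x)/2 - 11*exp(-6*x)/3 + 37*exp(-3*x)/6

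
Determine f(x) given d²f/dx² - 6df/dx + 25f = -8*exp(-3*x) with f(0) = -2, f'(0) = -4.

f = -2*exp(-3*x)/13 - 24*cos(4*x)*exp(3*x)/13 + 7*exp(3*x)*sin(4*x)/26

Characteristic equation r² - 6r + 25 = 0 has discriminant (-6)² - 4·(25) = -64 < 0, so r = 3 ± 4i.
Hence f_h = C1*cos(4*x)*exp(3*x) + C2*exp(3*x)*sin(4*x).
Try f_p = A*exp(-3*x). Substituting into the equation and dividing by exp(-3*x) gives A = -2/13, so f_p = -2*exp(-3*x)/13.
General solution: f = -2*exp(-3*x)/13 + C1*cos(4*x)*exp(3*x) + C2*exp(3*x)*sin(4*x).
Apply the initial conditions: f(0) = -2/13 + C1 = -2 and f'(0) = 6/13 + 3*C1 + 4*C2 = -4. Solving gives C1 = -24/13, C2 = 7/26.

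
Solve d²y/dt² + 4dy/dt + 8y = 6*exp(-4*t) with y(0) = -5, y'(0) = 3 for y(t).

y = 3*exp(-4*t)/4 - 23*cos(2*t)*exp(-2*t)/4 - 11*exp(-2*t)*sin(2*t)/4

Characteristic equation r² + 4r + 8 = 0 has discriminant (4)² - 4·(8) = -16 < 0, so r = -2 ± 2i.
Hence y_h = C1*cos(2*t)*exp(-2*t) + C2*exp(-2*t)*sin(2*t).
Try y_p = A*exp(-4*t). Substituting into the equation and dividing by exp(-4*t) gives A = 3/4, so y_p = 3*exp(-4*t)/4.
General solution: y = 3*exp(-4*t)/4 + C1*cos(2*t)*exp(-2*t) + C2*exp(-2*t)*sin(2*t).
Apply the initial conditions: y(0) = 3/4 + C1 = -5 and y'(0) = -3 - 2*C1 + 2*C2 = 3. Solving gives C1 = -23/4, C2 = -11/4.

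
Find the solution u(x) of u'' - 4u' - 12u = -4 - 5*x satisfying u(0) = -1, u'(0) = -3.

Characteristic equation r² - 4r - 12 = 0 factors as (r - 6)(r + 2) = 0, so r = 6, -2.
Hence u_h = C1*exp(6*x) + C2*exp(-2*x).
For the particular solution try u_p = A0 + A1*x. Substituting and matching coefficients of each power of x gives A0 = 7/36, A1 = 5/12, so u_p = 7/36 + 5*x/12.
General solution: u = 7/36 + 5*x/12 + C1*exp(6*x) + C2*exp(-2*x).
Apply the initial conditions: u(0) = 7/36 + C1 + C2 = -1 and u'(0) = 5/12 - 2*C2 + 6*C1 = -3. Solving gives C1 = -209/288, C2 = -15/32.

u = 7/36 - 209*exp(6*x)/288 - 15*exp(-2*x)/32 + 5*x/12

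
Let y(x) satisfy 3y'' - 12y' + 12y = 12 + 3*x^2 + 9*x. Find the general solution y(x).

y = 17/8 + x**2/4 + 5*x/4 + C1*exp(2*x) + C2*x*exp(2*x)

Divide through by 3: y'' - 4y' + 4y = 4 + x^2 + 3*x.
Characteristic equation r² - 4r + 4 = 0 has discriminant (-4)² - 4·(4) = 0, so r = 2 is a repeated root.
Hence y_h = (C1 + C2*x)*exp(2*x).
For the particular solution try y_p = A0 + A1*x + A2*x^2. Substituting and matching coefficients of each power of x gives A0 = 17/8, A1 = 5/4, A2 = 1/4, so y_p = 17/8 + x^2/4 + 5*x/4.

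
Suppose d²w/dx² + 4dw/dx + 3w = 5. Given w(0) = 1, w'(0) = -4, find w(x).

Characteristic equation r² + 4r + 3 = 0 factors as (r + 1)(r + 3) = 0, so r = -1, -3.
Hence w_h = C1*exp(-x) + C2*exp(-3*x).
For the particular solution try w_p = A0. Substituting and matching coefficients of each power of x gives A0 = 5/3, so w_p = 5/3.
General solution: w = 5/3 + C1*exp(-x) + C2*exp(-3*x).
Apply the initial conditions: w(0) = 5/3 + C1 + C2 = 1 and w'(0) = -C1 - 3*C2 = -4. Solving gives C1 = -3, C2 = 7/3.

w = 5/3 - 3*exp(-x) + 7*exp(-3*x)/3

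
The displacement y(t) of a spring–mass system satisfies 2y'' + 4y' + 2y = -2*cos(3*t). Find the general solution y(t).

Divide through by 2: y'' + 2y' + y = -cos(3*t).
Characteristic equation r² + 2r + 1 = 0 has discriminant (2)² - 4·(1) = 0, so r = -1 is a repeated root.
Hence y_h = (C1 + C2*t)*exp(-t).
Try y_p = A*cos(3*t) + B*sin(3*t). Substituting and equating the coefficients of cos(3t) and sin(3t) gives A = 2/25, B = -3/50, so y_p = -3*sin(3*t)/50 + 2*cos(3*t)/25.

y = -3*sin(3*t)/50 + 2*cos(3*t)/25 + C1*exp(-t) + C2*t*exp(-t)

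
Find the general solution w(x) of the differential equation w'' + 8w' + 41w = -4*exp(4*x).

Characteristic equation r² + 8r + 41 = 0 has discriminant (8)² - 4·(41) = -100 < 0, so r = -4 ± 5i.
Hence w_h = C1*cos(5*x)*exp(-4*x) + C2*exp(-4*x)*sin(5*x).
Try w_p = A*exp(4*x). Substituting into the equation and dividing by exp(4*x) gives A = -4/89, so w_p = -4*exp(4*x)/89.

w = -4*exp(4*x)/89 + C1*cos(5*x)*exp(-4*x) + C2*exp(-4*x)*sin(5*x)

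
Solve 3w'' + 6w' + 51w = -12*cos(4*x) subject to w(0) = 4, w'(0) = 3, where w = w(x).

Divide through by 3: w'' + 2w' + 17w = -4*cos(4*x).
Characteristic equation r² + 2r + 17 = 0 has discriminant (2)² - 4·(17) = -64 < 0, so r = -1 ± 4i.
Hence w_h = C1*cos(4*x)*exp(-x) + C2*exp(-x)*sin(4*x).
Try w_p = A*cos(4*x) + B*sin(4*x). Substituting and equating the coefficients of cos(4x) and sin(4x) gives A = -4/65, B = -32/65, so w_p = -32*sin(4*x)/65 - 4*cos(4*x)/65.
General solution: w = -32*sin(4*x)/65 - 4*cos(4*x)/65 + C1*cos(4*x)*exp(-x) + C2*exp(-x)*sin(4*x).
Apply the initial conditions: w(0) = -4/65 + C1 = 4 and w'(0) = -128/65 - C1 + 4*C2 = 3. Solving gives C1 = 264/65, C2 = 587/260.

w = -32*sin(4*x)/65 - 4*cos(4*x)/65 + 264*cos(4*x)*exp(-x)/65 + 587*exp(-x)*sin(4*x)/260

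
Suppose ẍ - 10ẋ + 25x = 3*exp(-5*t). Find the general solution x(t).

x = 3*exp(-5*t)/100 + C1*exp(5*t) + C2*t*exp(5*t)

Characteristic equation r² - 10r + 25 = 0 has discriminant (-10)² - 4·(25) = 0, so r = 5 is a repeated root.
Hence x_h = (C1 + C2*t)*exp(5*t).
Try x_p = A*exp(-5*t). Substituting into the equation and dividing by exp(-5*t) gives A = 3/100, so x_p = 3*exp(-5*t)/100.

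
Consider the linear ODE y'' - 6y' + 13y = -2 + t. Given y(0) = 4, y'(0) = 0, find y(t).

Characteristic equation r² - 6r + 13 = 0 has discriminant (-6)² - 4·(13) = -16 < 0, so r = 3 ± 2i.
Hence y_h = C1*cos(2*t)*exp(3*t) + C2*exp(3*t)*sin(2*t).
For the particular solution try y_p = A0 + A1*t. Substituting and matching coefficients of each power of t gives A0 = -20/169, A1 = 1/13, so y_p = -20/169 + t/13.
General solution: y = -20/169 + t/13 + C1*cos(2*t)*exp(3*t) + C2*exp(3*t)*sin(2*t).
Apply the initial conditions: y(0) = -20/169 + C1 = 4 and y'(0) = 1/13 + 2*C2 + 3*C1 = 0. Solving gives C1 = 696/169, C2 = -2101/338.

y = -20/169 + t/13 - 2101*exp(3*t)*sin(2*t)/338 + 696*cos(2*t)*exp(3*t)/169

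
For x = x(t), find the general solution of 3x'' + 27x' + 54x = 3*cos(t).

Divide through by 3: x'' + 9x' + 18x = cos(t).
Characteristic equation r² + 9r + 18 = 0 factors as (r + 6)(r + 3) = 0, so r = -6, -3.
Hence x_h = C1*exp(-6*t) + C2*exp(-3*t).
Try x_p = A*cos(t) + B*sin(t). Substituting and equating the coefficients of cos(t) and sin(t) gives A = 17/370, B = 9/370, so x_p = 9*sin(t)/370 + 17*cos(t)/370.

x = 9*sin(t)/370 + 17*cos(t)/370 + C1*exp(-6*t) + C2*exp(-3*t)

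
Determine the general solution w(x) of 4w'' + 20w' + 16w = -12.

w = -3/4 + C1*exp(-x) + C2*exp(-4*x)

Divide through by 4: w'' + 5w' + 4w = -3.
Characteristic equation r² + 5r + 4 = 0 factors as (r + 1)(r + 4) = 0, so r = -1, -4.
Hence w_h = C1*exp(-x) + C2*exp(-4*x).
For the particular solution try w_p = A0. Substituting and matching coefficients of each power of x gives A0 = -3/4, so w_p = -3/4.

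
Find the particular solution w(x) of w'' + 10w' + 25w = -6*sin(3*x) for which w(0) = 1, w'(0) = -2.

w = -24*sin(3*x)/289 + 45*cos(3*x)/289 + 244*exp(-5*x)/289 + 42*x*exp(-5*x)/17

Characteristic equation r² + 10r + 25 = 0 has discriminant (10)² - 4·(25) = 0, so r = -5 is a repeated root.
Hence w_h = (C1 + C2*x)*exp(-5*x).
Try w_p = A*cos(3*x) + B*sin(3*x). Substituting and equating the coefficients of cos(3x) and sin(3x) gives A = 45/289, B = -24/289, so w_p = -24*sin(3*x)/289 + 45*cos(3*x)/289.
General solution: w = -24*sin(3*x)/289 + 45*cos(3*x)/289 + C1*exp(-5*x) + C2*x*exp(-5*x).
Apply the initial conditions: w(0) = 45/289 + C1 = 1 and w'(0) = -72/289 + C2 - 5*C1 = -2. Solving gives C1 = 244/289, C2 = 42/17.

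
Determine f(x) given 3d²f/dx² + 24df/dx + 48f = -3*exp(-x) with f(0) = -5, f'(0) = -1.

Divide through by 3: f'' + 8f' + 16f = -exp(-x).
Characteristic equation r² + 8r + 16 = 0 has discriminant (8)² - 4·(16) = 0, so r = -4 is a repeated root.
Hence f_h = (C1 + C2*x)*exp(-4*x).
Try f_p = A*exp(-x). Substituting into the equation and dividing by exp(-x) gives A = -1/9, so f_p = -exp(-x)/9.
General solution: f = -exp(-x)/9 + C1*exp(-4*x) + C2*x*exp(-4*x).
Apply the initial conditions: f(0) = -1/9 + C1 = -5 and f'(0) = 1/9 + C2 - 4*C1 = -1. Solving gives C1 = -44/9, C2 = -62/3.

f = -44*exp(-4*x)/9 - exp(-x)/9 - 62*x*exp(-4*x)/3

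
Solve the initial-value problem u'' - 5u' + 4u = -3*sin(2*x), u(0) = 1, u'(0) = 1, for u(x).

Characteristic equation r² - 5r + 4 = 0 factors as (r - 1)(r - 4) = 0, so r = 1, 4.
Hence u_h = C1*exp(x) + C2*exp(4*x).
Try u_p = A*cos(2*x) + B*sin(2*x). Substituting and equating the coefficients of cos(2x) and sin(2x) gives A = -3/10, B = 0, so u_p = -3*cos(2*x)/10.
General solution: u = -3*cos(2*x)/10 + C1*exp(x) + C2*exp(4*x).
Apply the initial conditions: u(0) = -3/10 + C1 + C2 = 1 and u'(0) = C1 + 4*C2 = 1. Solving gives C1 = 7/5, C2 = -1/10.

u = -3*cos(2*x)/10 - exp(4*x)/10 + 7*exp(x)/5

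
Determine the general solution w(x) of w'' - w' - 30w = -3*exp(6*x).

w = C1*exp(6*x) + C2*exp(-5*x) - 3*x*exp(6*x)/11

Characteristic equation r² - r - 30 = 0 factors as (r - 6)(r + 5) = 0, so r = 6, -5.
Hence w_h = C1*exp(6*x) + C2*exp(-5*x).
Since exp(6*x) solves the homogeneous equation (r = 6 is a root of multiplicity 1), multiply the trial by x. Try w_p = A*x*exp(6*x). Substituting into the equation and dividing by exp(6*x) gives A = -3/11, so w_p = -3*x*exp(6*x)/11.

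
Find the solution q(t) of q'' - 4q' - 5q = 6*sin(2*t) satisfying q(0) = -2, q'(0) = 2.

Characteristic equation r² - 4r - 5 = 0 factors as (r + 1)(r - 5) = 0, so r = -1, 5.
Hence q_h = C1*exp(-t) + C2*exp(5*t).
Try q_p = A*cos(2*t) + B*sin(2*t). Substituting and equating the coefficients of cos(2t) and sin(2t) gives A = 48/145, B = -54/145, so q_p = -54*sin(2*t)/145 + 48*cos(2*t)/145.
General solution: q = -54*sin(2*t)/145 + 48*cos(2*t)/145 + C1*exp(-t) + C2*exp(5*t).
Apply the initial conditions: q(0) = 48/145 + C1 + C2 = -2 and q'(0) = -108/145 - C1 + 5*C2 = 2. Solving gives C1 = -12/5, C2 = 2/29.

q = -54*sin(2*t)/145 - 12*exp(-t)/5 + 2*exp(5*t)/29 + 48*cos(2*t)/145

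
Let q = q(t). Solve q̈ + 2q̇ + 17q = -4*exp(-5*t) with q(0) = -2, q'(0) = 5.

q = -exp(-5*t)/8 - 15*cos(4*t)*exp(-t)/8 + 5*exp(-t)*sin(4*t)/8

Characteristic equation r² + 2r + 17 = 0 has discriminant (2)² - 4·(17) = -64 < 0, so r = -1 ± 4i.
Hence q_h = C1*cos(4*t)*exp(-t) + C2*exp(-t)*sin(4*t).
Try q_p = A*exp(-5*t). Substituting into the equation and dividing by exp(-5*t) gives A = -1/8, so q_p = -exp(-5*t)/8.
General solution: q = -exp(-5*t)/8 + C1*cos(4*t)*exp(-t) + C2*exp(-t)*sin(4*t).
Apply the initial conditions: q(0) = -1/8 + C1 = -2 and q'(0) = 5/8 - C1 + 4*C2 = 5. Solving gives C1 = -15/8, C2 = 5/8.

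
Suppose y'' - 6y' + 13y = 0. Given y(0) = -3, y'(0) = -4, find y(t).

Characteristic equation r² - 6r + 13 = 0 has discriminant (-6)² - 4·(13) = -16 < 0, so r = 3 ± 2i.
Hence y_h = C1*cos(2*t)*exp(3*t) + C2*exp(3*t)*sin(2*t).
Apply the initial conditions: y(0) = C1 = -3 and y'(0) = 2*C2 + 3*C1 = -4. Solving gives C1 = -3, C2 = 5/2.

y = -3*cos(2*t)*exp(3*t) + 5*exp(3*t)*sin(2*t)/2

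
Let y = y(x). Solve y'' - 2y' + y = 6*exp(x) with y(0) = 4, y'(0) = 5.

y = 4*exp(x) + x*exp(x) + 3*x**2*exp(x)

Characteristic equation r² - 2r + 1 = 0 has discriminant (-2)² - 4·(1) = 0, so r = 1 is a repeated root.
Hence y_h = (C1 + C2*x)*exp(x).
Since exp(x) solves the homogeneous equation (r = 1 is a root of multiplicity 2), multiply the trial by x^2. Try y_p = A*x^2*exp(x). Substituting into the equation and dividing by exp(x) gives A = 3, so y_p = 3*x^2*exp(x).
General solution: y = C1*exp(x) + 3*x^2*exp(x) + C2*x*exp(x).
Apply the initial conditions: y(0) = C1 = 4 and y'(0) = C1 + C2 = 5. Solving gives C1 = 4, C2 = 1.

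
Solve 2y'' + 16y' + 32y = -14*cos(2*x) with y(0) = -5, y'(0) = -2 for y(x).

y = -479*exp(-4*x)/100 - 21*cos(2*x)/100 - 7*sin(2*x)/25 - 103*x*exp(-4*x)/5

Divide through by 2: y'' + 8y' + 16y = -7*cos(2*x).
Characteristic equation r² + 8r + 16 = 0 has discriminant (8)² - 4·(16) = 0, so r = -4 is a repeated root.
Hence y_h = (C1 + C2*x)*exp(-4*x).
Try y_p = A*cos(2*x) + B*sin(2*x). Substituting and equating the coefficients of cos(2x) and sin(2x) gives A = -21/100, B = -7/25, so y_p = -21*cos(2*x)/100 - 7*sin(2*x)/25.
General solution: y = -21*cos(2*x)/100 - 7*sin(2*x)/25 + C1*exp(-4*x) + C2*x*exp(-4*x).
Apply the initial conditions: y(0) = -21/100 + C1 = -5 and y'(0) = -14/25 + C2 - 4*C1 = -2. Solving gives C1 = -479/100, C2 = -103/5.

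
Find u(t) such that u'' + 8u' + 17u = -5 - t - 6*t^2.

Characteristic equation r² + 8r + 17 = 0 has discriminant (8)² - 4·(17) = -4 < 0, so r = -4 ± i.
Hence u_h = C1*cos(t)*exp(-4*t) + C2*exp(-4*t)*sin(t).
For the particular solution try u_p = A0 + A1*t + A2*t^2. Substituting and matching coefficients of each power of t gives A0 = -1873/4913, A1 = 79/289, A2 = -6/17, so u_p = -1873/4913 - 6*t^2/17 + 79*t/289.

u = -1873/4913 - 6*t**2/17 + 79*t/289 + C1*cos(t)*exp(-4*t) + C2*exp(-4*t)*sin(t)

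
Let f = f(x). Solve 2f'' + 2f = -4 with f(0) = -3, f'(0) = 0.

Divide through by 2: f'' + f = -2.
Characteristic equation r² + 1 = 0 has discriminant (0)² - 4·(1) = -4 < 0, so r = ± i.
Hence f_h = C1*cos(x) + C2*sin(x).
For the particular solution try f_p = A0. Substituting and matching coefficients of each power of x gives A0 = -2, so f_p = -2.
General solution: f = -2 + C1*cos(x) + C2*sin(x).
Apply the initial conditions: f(0) = -2 + C1 = -3 and f'(0) = C2 = 0. Solving gives C1 = -1, C2 = 0.

f = -2 - cos(x)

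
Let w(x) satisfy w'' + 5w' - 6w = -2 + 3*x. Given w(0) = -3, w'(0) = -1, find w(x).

Characteristic equation r² + 5r - 6 = 0 factors as (r + 6)(r - 1) = 0, so r = -6, 1.
Hence w_h = C1*exp(-6*x) + C2*exp(x).
For the particular solution try w_p = A0 + A1*x. Substituting and matching coefficients of each power of x gives A0 = -1/12, A1 = -1/2, so w_p = -1/12 - x/2.
General solution: w = -1/12 - x/2 + C1*exp(-6*x) + C2*exp(x).
Apply the initial conditions: w(0) = -1/12 + C1 + C2 = -3 and w'(0) = -1/2 + C2 - 6*C1 = -1. Solving gives C1 = -29/84, C2 = -18/7.

w = -1/12 - 29*exp(-6*x)/84 - 18*exp(x)/7 - x/2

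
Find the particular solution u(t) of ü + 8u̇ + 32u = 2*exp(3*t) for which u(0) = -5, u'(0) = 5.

Characteristic equation r² + 8r + 32 = 0 has discriminant (8)² - 4·(32) = -64 < 0, so r = -4 ± 4i.
Hence u_h = C1*cos(4*t)*exp(-4*t) + C2*exp(-4*t)*sin(4*t).
Try u_p = A*exp(3*t). Substituting into the equation and dividing by exp(3*t) gives A = 2/65, so u_p = 2*exp(3*t)/65.
General solution: u = 2*exp(3*t)/65 + C1*cos(4*t)*exp(-4*t) + C2*exp(-4*t)*sin(4*t).
Apply the initial conditions: u(0) = 2/65 + C1 = -5 and u'(0) = 6/65 - 4*C1 + 4*C2 = 5. Solving gives C1 = -327/65, C2 = -989/260.

u = 2*exp(3*t)/65 - 989*exp(-4*t)*sin(4*t)/260 - 327*cos(4*t)*exp(-4*t)/65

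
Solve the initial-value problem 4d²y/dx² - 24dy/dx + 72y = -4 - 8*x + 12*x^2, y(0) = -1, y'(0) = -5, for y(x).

y = -2/27 + x**2/6 - 25*cos(3*x)*exp(3*x)/27 - 20*exp(3*x)*sin(3*x)/27

Divide through by 4: y'' - 6y' + 18y = -1 - 2*x + 3*x^2.
Characteristic equation r² - 6r + 18 = 0 has discriminant (-6)² - 4·(18) = -36 < 0, so r = 3 ± 3i.
Hence y_h = C1*cos(3*x)*exp(3*x) + C2*exp(3*x)*sin(3*x).
For the particular solution try y_p = A0 + A1*x + A2*x^2. Substituting and matching coefficients of each power of x gives A0 = -2/27, A1 = 0, A2 = 1/6, so y_p = -2/27 + x^2/6.
General solution: y = -2/27 + x^2/6 + C1*cos(3*x)*exp(3*x) + C2*exp(3*x)*sin(3*x).
Apply the initial conditions: y(0) = -2/27 + C1 = -1 and y'(0) = 3*C1 + 3*C2 = -5. Solving gives C1 = -25/27, C2 = -20/27.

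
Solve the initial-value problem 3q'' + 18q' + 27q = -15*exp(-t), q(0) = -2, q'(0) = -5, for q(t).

q = -5*exp(-t)/4 - 3*exp(-3*t)/4 - 17*t*exp(-3*t)/2

Divide through by 3: q'' + 6q' + 9q = -5*exp(-t).
Characteristic equation r² + 6r + 9 = 0 has discriminant (6)² - 4·(9) = 0, so r = -3 is a repeated root.
Hence q_h = (C1 + C2*t)*exp(-3*t).
Try q_p = A*exp(-t). Substituting into the equation and dividing by exp(-t) gives A = -5/4, so q_p = -5*exp(-t)/4.
General solution: q = -5*exp(-t)/4 + C1*exp(-3*t) + C2*t*exp(-3*t).
Apply the initial conditions: q(0) = -5/4 + C1 = -2 and q'(0) = 5/4 + C2 - 3*C1 = -5. Solving gives C1 = -3/4, C2 = -17/2.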